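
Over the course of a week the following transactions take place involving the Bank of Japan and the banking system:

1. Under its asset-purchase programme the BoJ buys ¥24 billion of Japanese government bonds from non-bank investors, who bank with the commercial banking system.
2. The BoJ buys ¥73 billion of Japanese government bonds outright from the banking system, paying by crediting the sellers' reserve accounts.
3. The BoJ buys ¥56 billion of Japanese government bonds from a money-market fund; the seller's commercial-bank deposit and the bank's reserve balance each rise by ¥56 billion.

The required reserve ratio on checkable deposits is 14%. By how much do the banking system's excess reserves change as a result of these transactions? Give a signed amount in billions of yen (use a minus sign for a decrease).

Asset purchase (from non-banks) ¥24 billion: reserves +¥24B, deposits +¥24B.
OMO purchase (from banks) ¥73 billion: reserves +¥73B, deposits 0.
Asset purchase (from non-banks) ¥56 billion: reserves +¥56B, deposits +¥56B.
Totals: Δreserves = +¥153B, Δdeposits = +¥80B.
Δrequired reserves = 14% × +¥80B = +¥11.2B.
Δexcess reserves = Δreserves − Δrequired = +¥153B − (+¥11.2B) = +¥141.8 billion.

+¥141.8 billion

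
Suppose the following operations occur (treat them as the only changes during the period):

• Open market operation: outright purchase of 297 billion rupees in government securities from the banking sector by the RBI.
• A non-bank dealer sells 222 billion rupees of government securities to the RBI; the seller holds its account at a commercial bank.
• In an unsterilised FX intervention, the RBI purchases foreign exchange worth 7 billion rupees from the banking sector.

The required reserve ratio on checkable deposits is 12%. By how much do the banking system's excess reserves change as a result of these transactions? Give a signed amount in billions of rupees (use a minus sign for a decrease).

+499.36 billion

OMO purchase (from banks) 297 billion rupees: reserves +297B, deposits 0.
Asset purchase (from non-banks) 222 billion rupees: reserves +222B, deposits +222B.
FX purchase 7 billion rupees: reserves +7B, deposits 0.
Totals: Δreserves = +526B, Δdeposits = +222B.
Δrequired reserves = 12% × +222B = +26.64B.
Δexcess reserves = Δreserves − Δrequired = +526B − (+26.64B) = +499.36 billion.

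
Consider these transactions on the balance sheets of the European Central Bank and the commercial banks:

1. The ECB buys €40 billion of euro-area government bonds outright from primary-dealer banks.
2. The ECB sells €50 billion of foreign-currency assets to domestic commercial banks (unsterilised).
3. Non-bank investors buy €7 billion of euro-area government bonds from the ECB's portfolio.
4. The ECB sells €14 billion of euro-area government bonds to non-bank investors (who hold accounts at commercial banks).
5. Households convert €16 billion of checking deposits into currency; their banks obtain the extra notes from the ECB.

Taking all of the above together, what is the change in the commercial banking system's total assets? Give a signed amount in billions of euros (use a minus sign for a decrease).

-€37 billion

OMO purchase (from banks) €40 billion: just an asset swap on bank balance sheets → 0.
FX sale €50 billion: just an asset swap on bank balance sheets → 0.
Asset sale (to non-banks) €7 billion: bank balance sheets shrink → −€7B.
Asset sale (to non-banks) €14 billion: bank balance sheets shrink → −€14B.
Currency withdrawal €16 billion: bank balance sheets shrink → −€16B.
Net: 0 + 0 − 7 − 14 − 16 = -€37 billion.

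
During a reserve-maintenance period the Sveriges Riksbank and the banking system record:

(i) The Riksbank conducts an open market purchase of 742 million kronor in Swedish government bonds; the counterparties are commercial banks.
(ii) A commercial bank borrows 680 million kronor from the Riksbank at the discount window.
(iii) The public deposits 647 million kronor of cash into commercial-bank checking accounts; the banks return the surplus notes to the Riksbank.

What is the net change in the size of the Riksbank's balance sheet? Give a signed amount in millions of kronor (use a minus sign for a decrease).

OMO purchase (from banks) 742 million kronor: a Riksbank asset is acquired → +742M.
Discount-window loan 680 million kronor: a Riksbank asset is acquired → +680M.
Currency deposit 647 million kronor: only the composition of liabilities changes → 0.
Net: 742 + 680 + 0 = +1422 million.

+1422 million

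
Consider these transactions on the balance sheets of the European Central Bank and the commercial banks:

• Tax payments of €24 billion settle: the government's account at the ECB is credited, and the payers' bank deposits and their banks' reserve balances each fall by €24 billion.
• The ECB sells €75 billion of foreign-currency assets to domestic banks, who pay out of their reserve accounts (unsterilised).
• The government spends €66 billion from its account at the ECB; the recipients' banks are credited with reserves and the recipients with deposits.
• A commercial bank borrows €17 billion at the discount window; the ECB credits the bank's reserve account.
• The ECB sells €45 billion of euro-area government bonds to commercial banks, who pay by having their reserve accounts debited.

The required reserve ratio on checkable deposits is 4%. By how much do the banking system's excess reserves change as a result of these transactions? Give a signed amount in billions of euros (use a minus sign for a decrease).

Government account inflow €24 billion: reserves −€24B, deposits −€24B.
FX sale €75 billion: reserves −€75B, deposits 0.
Government spending €66 billion: reserves +€66B, deposits +€66B.
Discount-window loan €17 billion: reserves +€17B, deposits 0.
OMO sale (to banks) €45 billion: reserves −€45B, deposits 0.
Totals: Δreserves = −€61B, Δdeposits = +€42B.
Δrequired reserves = 4% × +€42B = +€1.68B.
Δexcess reserves = Δreserves − Δrequired = −€61B − (+€1.68B) = -€62.68 billion.

-€62.68 billion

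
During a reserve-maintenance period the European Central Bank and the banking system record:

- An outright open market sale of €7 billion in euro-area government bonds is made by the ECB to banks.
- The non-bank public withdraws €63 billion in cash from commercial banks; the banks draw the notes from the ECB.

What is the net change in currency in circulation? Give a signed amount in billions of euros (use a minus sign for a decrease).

+€63 billion

OMO sale (to banks) €7 billion: no currency enters or leaves circulation → 0.
Currency withdrawal €63 billion: notes leave the central bank → +€63B.
Net: 0 + 63 = +€63 billion.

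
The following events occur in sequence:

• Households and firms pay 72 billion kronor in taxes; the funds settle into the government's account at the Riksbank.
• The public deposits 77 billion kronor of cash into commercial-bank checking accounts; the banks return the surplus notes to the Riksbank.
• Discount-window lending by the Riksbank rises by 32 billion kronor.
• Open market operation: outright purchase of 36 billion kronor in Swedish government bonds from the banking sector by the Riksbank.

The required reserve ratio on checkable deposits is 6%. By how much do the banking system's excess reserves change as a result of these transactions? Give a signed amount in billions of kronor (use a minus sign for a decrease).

Government account inflow 72 billion kronor: reserves −72B, deposits −72B.
Currency deposit 77 billion kronor: reserves +77B, deposits +77B.
Discount-window loan 32 billion kronor: reserves +32B, deposits 0.
OMO purchase (from banks) 36 billion kronor: reserves +36B, deposits 0.
Totals: Δreserves = +73B, Δdeposits = +5B.
Δrequired reserves = 6% × +5B = +0.3B.
Δexcess reserves = Δreserves − Δrequired = +73B − (+0.3B) = +72.7 billion.

+72.7 billion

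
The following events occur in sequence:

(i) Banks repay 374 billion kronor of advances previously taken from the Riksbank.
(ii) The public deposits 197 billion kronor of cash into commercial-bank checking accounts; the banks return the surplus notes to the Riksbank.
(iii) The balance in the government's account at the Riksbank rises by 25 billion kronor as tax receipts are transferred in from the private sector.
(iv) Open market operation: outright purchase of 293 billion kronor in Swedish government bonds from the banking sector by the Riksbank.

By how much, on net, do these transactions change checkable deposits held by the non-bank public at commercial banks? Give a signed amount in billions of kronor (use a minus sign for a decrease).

Discount-window repayment 374 billion kronor: the counterparty is a bank, so public deposits are unchanged → 0.
Currency deposit 197 billion kronor: non-bank counterparties' bank balances rise → +197B.
Government account inflow 25 billion kronor: non-bank counterparties' bank balances fall → −25B.
OMO purchase (from banks) 293 billion kronor: the counterparty is a bank, so public deposits are unchanged → 0.
Net: 0 + 197 − 25 + 0 = +172 billion.

+172 billion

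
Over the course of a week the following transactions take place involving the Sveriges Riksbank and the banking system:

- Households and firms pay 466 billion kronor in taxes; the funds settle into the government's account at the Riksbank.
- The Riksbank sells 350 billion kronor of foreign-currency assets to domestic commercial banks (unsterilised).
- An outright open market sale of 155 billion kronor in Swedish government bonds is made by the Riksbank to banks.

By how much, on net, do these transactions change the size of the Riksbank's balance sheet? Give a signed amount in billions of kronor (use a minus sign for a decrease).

-505 billion

Government account inflow 466 billion kronor: only the composition of liabilities changes → 0.
FX sale 350 billion kronor: a Riksbank asset is shed → −350B.
OMO sale (to banks) 155 billion kronor: a Riksbank asset is shed → −155B.
Net: 0 − 350 − 155 = -505 billion.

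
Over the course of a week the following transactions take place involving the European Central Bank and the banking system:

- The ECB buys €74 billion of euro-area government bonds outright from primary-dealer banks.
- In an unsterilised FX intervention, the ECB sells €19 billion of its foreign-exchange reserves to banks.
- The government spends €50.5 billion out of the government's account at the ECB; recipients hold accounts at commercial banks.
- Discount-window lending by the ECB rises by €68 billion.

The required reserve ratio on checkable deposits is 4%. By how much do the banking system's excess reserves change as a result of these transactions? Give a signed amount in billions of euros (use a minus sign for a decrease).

OMO purchase (from banks) €74 billion: reserves +€74B, deposits 0.
FX sale €19 billion: reserves −€19B, deposits 0.
Government spending €50.5 billion: reserves +€50.5B, deposits +€50.5B.
Discount-window loan €68 billion: reserves +€68B, deposits 0.
Totals: Δreserves = +€173.5B, Δdeposits = +€50.5B.
Δrequired reserves = 4% × +€50.5B = +€2.02B.
Δexcess reserves = Δreserves − Δrequired = +€173.5B − (+€2.02B) = +€171.48 billion.

+€171.48 billion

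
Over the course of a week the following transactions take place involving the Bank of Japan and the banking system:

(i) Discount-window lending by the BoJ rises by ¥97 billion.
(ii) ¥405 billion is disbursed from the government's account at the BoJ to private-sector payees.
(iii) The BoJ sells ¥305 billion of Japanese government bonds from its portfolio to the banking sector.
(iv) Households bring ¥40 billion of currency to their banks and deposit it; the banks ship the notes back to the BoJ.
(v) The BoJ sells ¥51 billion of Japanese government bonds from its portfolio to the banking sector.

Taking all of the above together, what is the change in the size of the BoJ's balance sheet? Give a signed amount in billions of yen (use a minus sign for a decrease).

BoJ balance sheet:
  Assets:      Securities −¥356B, Loans to banks +¥97B
  Liabilities: Bank reserves +¥186B, Currency in circulation −¥40B, Government deposits −¥405B
Commercial banking system:
  Assets:      Reserves at CB +¥186B, Securities +¥356B
  Liabilities: Checkable deposits +¥445B, Borrowings from CB +¥97B
Change in total BoJ assets = -¥259 billion.

-¥259 billion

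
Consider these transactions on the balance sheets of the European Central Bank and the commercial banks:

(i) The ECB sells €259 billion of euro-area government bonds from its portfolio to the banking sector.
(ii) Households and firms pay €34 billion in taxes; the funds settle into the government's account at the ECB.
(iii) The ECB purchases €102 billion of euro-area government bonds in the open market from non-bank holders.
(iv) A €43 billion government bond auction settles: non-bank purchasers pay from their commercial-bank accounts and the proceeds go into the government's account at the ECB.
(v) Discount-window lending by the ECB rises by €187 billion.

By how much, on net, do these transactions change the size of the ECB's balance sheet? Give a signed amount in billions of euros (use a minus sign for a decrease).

OMO sale (to banks) €259 billion: an ECB asset is shed → −€259B.
Government account inflow €34 billion: only the composition of liabilities changes → 0.
Asset purchase (from non-banks) €102 billion: an ECB asset is acquired → +€102B.
Government account inflow €43 billion: only the composition of liabilities changes → 0.
Discount-window loan €187 billion: an ECB asset is acquired → +€187B.
Net: −259 + 0 + 102 + 0 + 187 = +€30 billion.

+€30 billion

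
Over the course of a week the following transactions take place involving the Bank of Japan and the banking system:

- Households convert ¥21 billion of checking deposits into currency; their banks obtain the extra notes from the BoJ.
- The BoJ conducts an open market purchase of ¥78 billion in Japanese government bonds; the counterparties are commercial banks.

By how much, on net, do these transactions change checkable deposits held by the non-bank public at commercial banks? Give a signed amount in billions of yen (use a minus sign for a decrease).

Currency withdrawal ¥21 billion: non-bank counterparties' bank balances fall → −¥21B.
OMO purchase (from banks) ¥78 billion: the counterparty is a bank, so public deposits are unchanged → 0.
Net: −21 + 0 = -¥21 billion.

-¥21 billion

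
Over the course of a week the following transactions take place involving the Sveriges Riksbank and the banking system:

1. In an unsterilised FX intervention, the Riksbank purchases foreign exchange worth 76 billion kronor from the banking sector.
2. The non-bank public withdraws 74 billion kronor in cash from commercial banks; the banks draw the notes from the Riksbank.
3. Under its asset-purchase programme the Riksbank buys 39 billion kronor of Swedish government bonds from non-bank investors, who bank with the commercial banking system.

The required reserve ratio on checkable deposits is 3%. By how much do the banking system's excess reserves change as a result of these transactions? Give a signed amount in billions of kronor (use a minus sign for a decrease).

+42.05 billion

FX purchase 76 billion kronor: reserves +76B, deposits 0.
Currency withdrawal 74 billion kronor: reserves −74B, deposits −74B.
Asset purchase (from non-banks) 39 billion kronor: reserves +39B, deposits +39B.
Totals: Δreserves = +41B, Δdeposits = −35B.
Δrequired reserves = 3% × −35B = −1.05B.
Δexcess reserves = Δreserves − Δrequired = +41B − (−1.05B) = +42.05 billion.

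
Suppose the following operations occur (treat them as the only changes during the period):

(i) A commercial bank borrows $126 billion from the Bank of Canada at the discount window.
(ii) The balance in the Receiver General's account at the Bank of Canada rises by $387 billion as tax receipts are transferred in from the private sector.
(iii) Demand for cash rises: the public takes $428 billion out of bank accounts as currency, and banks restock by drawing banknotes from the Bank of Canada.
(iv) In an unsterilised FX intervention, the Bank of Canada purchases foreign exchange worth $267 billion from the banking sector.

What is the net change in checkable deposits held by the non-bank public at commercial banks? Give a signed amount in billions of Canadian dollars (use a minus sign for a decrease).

Bank of Canada balance sheet:
  Assets:      Loans to banks +$126B, Foreign assets +$267B
  Liabilities: Bank reserves −$422B, Currency in circulation +$428B, Government deposits +$387B
Commercial banking system:
  Assets:      Reserves at CB −$422B, Foreign assets −$267B
  Liabilities: Checkable deposits −$815B, Borrowings from CB +$126B
So the change in checkable deposits held by the non-bank public at commercial banks is -$815 billion.

-$815 billion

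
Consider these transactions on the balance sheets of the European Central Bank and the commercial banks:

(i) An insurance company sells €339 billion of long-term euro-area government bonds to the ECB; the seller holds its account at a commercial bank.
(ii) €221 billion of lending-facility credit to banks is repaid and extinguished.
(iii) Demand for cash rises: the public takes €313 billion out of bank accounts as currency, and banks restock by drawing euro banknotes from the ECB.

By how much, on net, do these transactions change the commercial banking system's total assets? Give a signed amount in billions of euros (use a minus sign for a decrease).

-€195 billion

Asset purchase (from non-banks) €339 billion: bank balance sheets expand → +€339B.
Discount-window repayment €221 billion: bank balance sheets shrink → −€221B.
Currency withdrawal €313 billion: bank balance sheets shrink → −€313B.
Net: 339 − 221 − 313 = -€195 billion.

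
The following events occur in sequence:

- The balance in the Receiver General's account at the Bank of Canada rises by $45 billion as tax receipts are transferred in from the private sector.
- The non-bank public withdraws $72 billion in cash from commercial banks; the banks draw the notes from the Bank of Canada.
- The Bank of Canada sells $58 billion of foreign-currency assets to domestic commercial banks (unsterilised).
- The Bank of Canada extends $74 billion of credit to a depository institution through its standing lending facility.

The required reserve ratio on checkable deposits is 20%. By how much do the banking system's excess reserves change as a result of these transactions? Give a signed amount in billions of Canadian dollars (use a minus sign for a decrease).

-$77.6 billion

Government account inflow $45 billion: reserves −$45B, deposits −$45B.
Currency withdrawal $72 billion: reserves −$72B, deposits −$72B.
FX sale $58 billion: reserves −$58B, deposits 0.
Discount-window loan $74 billion: reserves +$74B, deposits 0.
Totals: Δreserves = −$101B, Δdeposits = −$117B.
Δrequired reserves = 20% × −$117B = −$23.4B.
Δexcess reserves = Δreserves − Δrequired = −$101B − (−$23.4B) = -$77.6 billion.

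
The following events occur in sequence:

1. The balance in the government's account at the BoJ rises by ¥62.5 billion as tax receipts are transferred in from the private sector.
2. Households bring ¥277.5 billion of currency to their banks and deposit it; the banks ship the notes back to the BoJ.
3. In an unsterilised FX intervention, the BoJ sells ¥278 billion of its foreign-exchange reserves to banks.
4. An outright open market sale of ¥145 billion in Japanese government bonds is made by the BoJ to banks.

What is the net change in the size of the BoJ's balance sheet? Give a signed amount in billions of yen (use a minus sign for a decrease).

-¥423 billion

Government account inflow ¥62.5 billion: only the composition of liabilities changes → 0.
Currency deposit ¥277.5 billion: only the composition of liabilities changes → 0.
FX sale ¥278 billion: a BoJ asset is shed → −¥278B.
OMO sale (to banks) ¥145 billion: a BoJ asset is shed → −¥145B.
Net: 0 + 0 − 278 − 145 = -¥423 billion.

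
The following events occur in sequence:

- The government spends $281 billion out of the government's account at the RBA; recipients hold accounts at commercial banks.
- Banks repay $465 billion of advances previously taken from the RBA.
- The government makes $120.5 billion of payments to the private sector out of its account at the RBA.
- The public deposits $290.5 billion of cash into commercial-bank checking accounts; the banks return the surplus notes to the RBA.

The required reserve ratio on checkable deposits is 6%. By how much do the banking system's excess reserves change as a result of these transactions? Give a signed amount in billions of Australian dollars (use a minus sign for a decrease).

Government spending $281 billion: reserves +$281B, deposits +$281B.
Discount-window repayment $465 billion: reserves −$465B, deposits 0.
Government spending $120.5 billion: reserves +$120.5B, deposits +$120.5B.
Currency deposit $290.5 billion: reserves +$290.5B, deposits +$290.5B.
Totals: Δreserves = +$227B, Δdeposits = +$692B.
Δrequired reserves = 6% × +$692B = +$41.52B.
Δexcess reserves = Δreserves − Δrequired = +$227B − (+$41.52B) = +$185.48 billion.

+$185.48 billion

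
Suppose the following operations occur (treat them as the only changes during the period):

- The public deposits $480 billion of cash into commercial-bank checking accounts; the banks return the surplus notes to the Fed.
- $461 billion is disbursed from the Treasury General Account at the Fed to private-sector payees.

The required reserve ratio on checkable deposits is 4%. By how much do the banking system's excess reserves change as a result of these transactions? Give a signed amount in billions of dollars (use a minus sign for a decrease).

Currency deposit $480 billion: reserves +$480B, deposits +$480B.
Government spending $461 billion: reserves +$461B, deposits +$461B.
Totals: Δreserves = +$941B, Δdeposits = +$941B.
Δrequired reserves = 4% × +$941B = +$37.64B.
Δexcess reserves = Δreserves − Δrequired = +$941B − (+$37.64B) = +$903.36 billion.

+$903.36 billion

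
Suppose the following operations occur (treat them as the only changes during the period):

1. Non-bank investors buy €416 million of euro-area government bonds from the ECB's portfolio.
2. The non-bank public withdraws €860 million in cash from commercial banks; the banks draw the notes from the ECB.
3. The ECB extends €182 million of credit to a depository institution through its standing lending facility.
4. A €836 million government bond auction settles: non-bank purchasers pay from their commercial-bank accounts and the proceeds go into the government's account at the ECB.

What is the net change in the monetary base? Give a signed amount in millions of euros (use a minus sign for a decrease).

Asset sale (to non-banks) €416 million: ECB balance sheet contracts → −€416M.
Currency withdrawal €860 million: just a shift between currency and reserves — both are base money → 0.
Discount-window loan €182 million: ECB balance sheet expands → +€182M.
Government account inflow €836 million: reserves shift to a non-base liability → −€836M.
Net: −416 + 0 + 182 − 836 = -€1070 million.

-€1070 million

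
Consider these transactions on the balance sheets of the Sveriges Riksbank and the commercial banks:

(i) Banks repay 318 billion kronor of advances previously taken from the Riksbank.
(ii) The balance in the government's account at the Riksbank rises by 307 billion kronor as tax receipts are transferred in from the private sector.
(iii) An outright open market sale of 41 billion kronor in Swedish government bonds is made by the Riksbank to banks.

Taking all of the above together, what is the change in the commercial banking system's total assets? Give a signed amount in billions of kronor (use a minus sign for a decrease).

Riksbank balance sheet:
  Assets:      Securities −41B, Loans to banks −318B
  Liabilities: Bank reserves −666B, Government deposits +307B
Commercial banking system:
  Assets:      Reserves at CB −666B, Securities +41B
  Liabilities: Checkable deposits −307B, Borrowings from CB −318B
Change in total bank assets = -625 billion.

-625 billion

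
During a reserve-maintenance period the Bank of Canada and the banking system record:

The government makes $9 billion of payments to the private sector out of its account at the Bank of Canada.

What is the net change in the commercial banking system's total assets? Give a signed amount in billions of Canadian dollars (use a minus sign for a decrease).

+$9 billion

Government spending $9 billion: bank balance sheets expand → +$9B.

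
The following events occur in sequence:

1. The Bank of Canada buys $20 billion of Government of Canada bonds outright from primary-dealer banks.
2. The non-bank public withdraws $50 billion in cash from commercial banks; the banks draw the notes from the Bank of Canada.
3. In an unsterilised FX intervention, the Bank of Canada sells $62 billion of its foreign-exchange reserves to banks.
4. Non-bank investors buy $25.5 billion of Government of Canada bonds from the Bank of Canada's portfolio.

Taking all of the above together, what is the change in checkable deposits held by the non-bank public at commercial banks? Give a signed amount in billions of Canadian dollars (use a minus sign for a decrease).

OMO purchase (from banks) $20 billion: the counterparty is a bank, so public deposits are unchanged → 0.
Currency withdrawal $50 billion: non-bank counterparties' bank balances fall → −$50B.
FX sale $62 billion: the counterparty is a bank, so public deposits are unchanged → 0.
Asset sale (to non-banks) $25.5 billion: non-bank counterparties' bank balances fall → −$25.5B.
Net: 0 − 50 + 0 − 25.5 = -$75.5 billion.

-$75.5 billion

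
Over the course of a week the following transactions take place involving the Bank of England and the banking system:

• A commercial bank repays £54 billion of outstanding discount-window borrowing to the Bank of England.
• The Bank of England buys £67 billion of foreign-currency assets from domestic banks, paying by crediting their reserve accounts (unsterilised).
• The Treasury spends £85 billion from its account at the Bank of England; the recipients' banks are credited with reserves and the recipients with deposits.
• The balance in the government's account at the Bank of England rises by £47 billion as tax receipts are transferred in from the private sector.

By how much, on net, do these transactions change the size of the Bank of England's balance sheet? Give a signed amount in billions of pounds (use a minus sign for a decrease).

+£13 billion

Bank of England balance sheet:
  Assets:      Loans to banks −£54B, Foreign assets +£67B
  Liabilities: Bank reserves +£51B, Government deposits −£38B
Commercial banking system:
  Assets:      Reserves at CB +£51B, Foreign assets −£67B
  Liabilities: Checkable deposits +£38B, Borrowings from CB −£54B
Change in total Bank of England assets = +£13 billion.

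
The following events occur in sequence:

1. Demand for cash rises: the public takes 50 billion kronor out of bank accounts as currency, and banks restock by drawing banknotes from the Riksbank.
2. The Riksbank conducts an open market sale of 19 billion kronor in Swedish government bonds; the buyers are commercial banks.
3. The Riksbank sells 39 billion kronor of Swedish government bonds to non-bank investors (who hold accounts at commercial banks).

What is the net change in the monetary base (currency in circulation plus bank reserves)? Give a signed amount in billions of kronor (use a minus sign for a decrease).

-58 billion

Currency withdrawal 50 billion kronor: just a shift between currency and reserves — both are base money → 0.
OMO sale (to banks) 19 billion kronor: Riksbank balance sheet contracts → −19B.
Asset sale (to non-banks) 39 billion kronor: Riksbank balance sheet contracts → −39B.
Net: 0 − 19 − 39 = -58 billion.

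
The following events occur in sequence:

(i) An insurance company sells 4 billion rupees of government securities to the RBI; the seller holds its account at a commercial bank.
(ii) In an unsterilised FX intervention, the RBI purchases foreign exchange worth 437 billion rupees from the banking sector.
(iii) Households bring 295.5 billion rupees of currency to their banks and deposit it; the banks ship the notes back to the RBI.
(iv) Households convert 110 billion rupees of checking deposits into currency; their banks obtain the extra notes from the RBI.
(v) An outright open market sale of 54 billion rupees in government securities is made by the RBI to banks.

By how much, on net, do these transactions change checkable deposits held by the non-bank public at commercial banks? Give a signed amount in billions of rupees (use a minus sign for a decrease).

+189.5 billion

Asset purchase (from non-banks) 4 billion rupees: non-bank counterparties' bank balances rise → +4B.
FX purchase 437 billion rupees: the counterparty is a bank, so public deposits are unchanged → 0.
Currency deposit 295.5 billion rupees: non-bank counterparties' bank balances rise → +295.5B.
Currency withdrawal 110 billion rupees: non-bank counterparties' bank balances fall → −110B.
OMO sale (to banks) 54 billion rupees: the counterparty is a bank, so public deposits are unchanged → 0.
Net: 4 + 0 + 295.5 − 110 + 0 = +189.5 billion.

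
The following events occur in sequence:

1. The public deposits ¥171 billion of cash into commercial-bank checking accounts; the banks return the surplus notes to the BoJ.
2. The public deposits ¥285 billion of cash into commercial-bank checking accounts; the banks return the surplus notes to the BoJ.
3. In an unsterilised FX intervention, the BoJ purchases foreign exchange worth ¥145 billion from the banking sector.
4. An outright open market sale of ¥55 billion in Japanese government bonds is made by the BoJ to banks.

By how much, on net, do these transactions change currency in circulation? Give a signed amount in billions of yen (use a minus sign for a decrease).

-¥456 billion

Currency deposit ¥171 billion: notes return to the central bank → −¥171B.
Currency deposit ¥285 billion: notes return to the central bank → −¥285B.
FX purchase ¥145 billion: no currency enters or leaves circulation → 0.
OMO sale (to banks) ¥55 billion: no currency enters or leaves circulation → 0.
Net: −171 − 285 + 0 + 0 = -¥456 billion.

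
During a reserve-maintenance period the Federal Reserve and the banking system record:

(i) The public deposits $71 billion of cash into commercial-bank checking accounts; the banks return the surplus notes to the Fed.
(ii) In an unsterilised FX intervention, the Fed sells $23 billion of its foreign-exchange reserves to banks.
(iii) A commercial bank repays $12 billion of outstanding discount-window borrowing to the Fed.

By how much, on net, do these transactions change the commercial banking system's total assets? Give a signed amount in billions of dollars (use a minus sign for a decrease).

+$59 billion

Currency deposit $71 billion: bank balance sheets expand → +$71B.
FX sale $23 billion: just an asset swap on bank balance sheets → 0.
Discount-window repayment $12 billion: bank balance sheets shrink → −$12B.
Net: 71 + 0 − 12 = +$59 billion.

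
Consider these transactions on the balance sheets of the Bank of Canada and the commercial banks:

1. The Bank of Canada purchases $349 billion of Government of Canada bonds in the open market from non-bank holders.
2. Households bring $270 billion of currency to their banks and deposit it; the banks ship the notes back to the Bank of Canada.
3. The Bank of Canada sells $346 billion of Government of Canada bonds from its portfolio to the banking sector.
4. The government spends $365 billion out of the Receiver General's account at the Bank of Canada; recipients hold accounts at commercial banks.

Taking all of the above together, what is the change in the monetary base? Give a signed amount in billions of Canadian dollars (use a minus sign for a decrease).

+$368 billion

Bank of Canada balance sheet:
  Assets:      Securities +$3B
  Liabilities: Bank reserves +$638B, Currency in circulation −$270B, Government deposits −$365B
Commercial banking system:
  Assets:      Reserves at CB +$638B, Securities +$346B
  Liabilities: Checkable deposits +$984B
Monetary base = currency + reserves: −$270B + (+$638B) = +$368 billion.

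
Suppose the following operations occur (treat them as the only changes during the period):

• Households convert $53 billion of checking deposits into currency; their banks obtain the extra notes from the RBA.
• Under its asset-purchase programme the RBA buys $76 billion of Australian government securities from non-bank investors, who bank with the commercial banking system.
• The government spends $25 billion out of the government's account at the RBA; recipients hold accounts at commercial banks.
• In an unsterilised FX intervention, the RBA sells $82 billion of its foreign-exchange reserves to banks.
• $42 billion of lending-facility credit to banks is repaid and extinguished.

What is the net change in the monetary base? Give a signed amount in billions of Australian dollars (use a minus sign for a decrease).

RBA balance sheet:
  Assets:      Securities +$76B, Loans to banks −$42B, Foreign assets −$82B
  Liabilities: Bank reserves −$76B, Currency in circulation +$53B, Government deposits −$25B
Commercial banking system:
  Assets:      Reserves at CB −$76B, Foreign assets +$82B
  Liabilities: Checkable deposits +$48B, Borrowings from CB −$42B
Monetary base = currency + reserves: +$53B + (−$76B) = -$23 billion.

-$23 billion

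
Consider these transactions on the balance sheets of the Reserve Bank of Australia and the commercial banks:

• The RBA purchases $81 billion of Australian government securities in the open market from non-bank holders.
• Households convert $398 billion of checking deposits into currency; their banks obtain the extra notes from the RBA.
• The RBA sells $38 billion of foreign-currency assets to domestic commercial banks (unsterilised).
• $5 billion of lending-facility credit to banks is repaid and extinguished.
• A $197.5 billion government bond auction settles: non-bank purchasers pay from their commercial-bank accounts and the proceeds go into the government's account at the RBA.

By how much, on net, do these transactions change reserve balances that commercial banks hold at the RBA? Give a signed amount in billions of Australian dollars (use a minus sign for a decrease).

Asset purchase (from non-banks) $81 billion: the RBA pays by crediting reserve accounts → +$81B.
Currency withdrawal $398 billion: banks swap reserves for currency → −$398B.
FX sale $38 billion: the buying banks pay out of their reserve balances → −$38B.
Discount-window repayment $5 billion: repayment is debited from reserves → −$5B.
Government account inflow $197.5 billion: funds move from bank reserves into the government account → −$197.5B.
Net: 81 − 398 − 38 − 5 − 197.5 = -$557.5 billion.

-$557.5 billion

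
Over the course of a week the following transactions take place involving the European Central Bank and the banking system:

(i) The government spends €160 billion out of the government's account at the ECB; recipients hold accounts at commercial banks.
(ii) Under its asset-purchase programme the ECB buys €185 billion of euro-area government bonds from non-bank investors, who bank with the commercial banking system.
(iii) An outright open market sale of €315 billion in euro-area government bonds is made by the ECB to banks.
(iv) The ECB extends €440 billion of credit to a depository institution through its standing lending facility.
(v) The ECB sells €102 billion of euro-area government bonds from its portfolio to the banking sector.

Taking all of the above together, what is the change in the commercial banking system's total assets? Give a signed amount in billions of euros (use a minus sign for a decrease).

+€785 billion

ECB balance sheet:
  Assets:      Securities −€232B, Loans to banks +€440B
  Liabilities: Bank reserves +€368B, Government deposits −€160B
Commercial banking system:
  Assets:      Reserves at CB +€368B, Securities +€417B
  Liabilities: Checkable deposits +€345B, Borrowings from CB +€440B
Change in total bank assets = +€785 billion.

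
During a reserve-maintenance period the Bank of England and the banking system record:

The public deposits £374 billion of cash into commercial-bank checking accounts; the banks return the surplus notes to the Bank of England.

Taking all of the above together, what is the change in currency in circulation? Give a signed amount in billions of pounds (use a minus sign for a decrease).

Currency deposit £374 billion: notes return to the central bank → −£374B.

-£374 billion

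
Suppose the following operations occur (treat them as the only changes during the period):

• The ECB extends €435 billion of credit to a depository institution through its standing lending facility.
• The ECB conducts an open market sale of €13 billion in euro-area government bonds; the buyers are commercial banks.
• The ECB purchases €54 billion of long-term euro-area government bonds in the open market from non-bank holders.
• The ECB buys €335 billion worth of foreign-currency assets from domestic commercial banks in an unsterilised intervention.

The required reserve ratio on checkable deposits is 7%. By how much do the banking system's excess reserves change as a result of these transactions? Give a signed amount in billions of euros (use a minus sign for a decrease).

+€807.22 billion

Discount-window loan €435 billion: reserves +€435B, deposits 0.
OMO sale (to banks) €13 billion: reserves −€13B, deposits 0.
Asset purchase (from non-banks) €54 billion: reserves +€54B, deposits +€54B.
FX purchase €335 billion: reserves +€335B, deposits 0.
Totals: Δreserves = +€811B, Δdeposits = +€54B.
Δrequired reserves = 7% × +€54B = +€3.78B.
Δexcess reserves = Δreserves − Δrequired = +€811B − (+€3.78B) = +€807.22 billion.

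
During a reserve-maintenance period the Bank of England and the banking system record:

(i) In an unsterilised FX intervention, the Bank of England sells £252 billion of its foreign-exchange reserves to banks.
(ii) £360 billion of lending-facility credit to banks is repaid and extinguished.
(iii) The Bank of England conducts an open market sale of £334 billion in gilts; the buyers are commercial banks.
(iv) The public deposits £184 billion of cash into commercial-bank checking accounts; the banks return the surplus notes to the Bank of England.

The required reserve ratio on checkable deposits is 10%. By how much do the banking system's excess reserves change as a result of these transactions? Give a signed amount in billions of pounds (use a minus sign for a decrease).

-£780.4 billion

FX sale £252 billion: reserves −£252B, deposits 0.
Discount-window repayment £360 billion: reserves −£360B, deposits 0.
OMO sale (to banks) £334 billion: reserves −£334B, deposits 0.
Currency deposit £184 billion: reserves +£184B, deposits +£184B.
Totals: Δreserves = −£762B, Δdeposits = +£184B.
Δrequired reserves = 10% × +£184B = +£18.4B.
Δexcess reserves = Δreserves − Δrequired = −£762B − (+£18.4B) = -£780.4 billion.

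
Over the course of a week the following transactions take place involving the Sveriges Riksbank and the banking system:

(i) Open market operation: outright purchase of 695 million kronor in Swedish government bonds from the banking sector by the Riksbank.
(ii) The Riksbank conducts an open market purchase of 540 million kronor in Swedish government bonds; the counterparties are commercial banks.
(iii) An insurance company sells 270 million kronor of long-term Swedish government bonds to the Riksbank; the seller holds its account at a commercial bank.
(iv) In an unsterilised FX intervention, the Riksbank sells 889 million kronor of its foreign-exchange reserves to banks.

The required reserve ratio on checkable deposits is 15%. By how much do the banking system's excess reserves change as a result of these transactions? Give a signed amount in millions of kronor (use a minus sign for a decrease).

OMO purchase (from banks) 695 million kronor: reserves +695M, deposits 0.
OMO purchase (from banks) 540 million kronor: reserves +540M, deposits 0.
Asset purchase (from non-banks) 270 million kronor: reserves +270M, deposits +270M.
FX sale 889 million kronor: reserves −889M, deposits 0.
Totals: Δreserves = +616M, Δdeposits = +270M.
Δrequired reserves = 15% × +270M = +40.5M.
Δexcess reserves = Δreserves − Δrequired = +616M − (+40.5M) = +575.5 million.

+575.5 million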